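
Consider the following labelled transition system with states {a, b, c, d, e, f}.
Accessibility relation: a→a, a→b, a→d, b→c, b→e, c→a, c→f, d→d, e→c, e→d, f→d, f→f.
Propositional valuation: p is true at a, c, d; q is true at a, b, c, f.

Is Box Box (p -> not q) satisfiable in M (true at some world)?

Let φ = Box Box (p -> not q). Evaluate φ at each world:
  a (successors {a, b, d}): φ is false.
  b (successors {c, e}): φ is false.
  c (successors {a, f}): φ is false.
  d (successors {d}): φ is true.
  e (successors {c, d}): φ is false.
  f (successors {d, f}): φ is true.
Detail at d (witness):
  At d: Box Box (p -> not q) requires Box (p -> not q) at every successor {d}.
      At d: Box (p -> not q) requires p -> not q at every successor {d}.
        At d: p -> not q is true.
      So Box (p -> not q) is true at d.
  So Box Box (p -> not q) is true at d.

Yes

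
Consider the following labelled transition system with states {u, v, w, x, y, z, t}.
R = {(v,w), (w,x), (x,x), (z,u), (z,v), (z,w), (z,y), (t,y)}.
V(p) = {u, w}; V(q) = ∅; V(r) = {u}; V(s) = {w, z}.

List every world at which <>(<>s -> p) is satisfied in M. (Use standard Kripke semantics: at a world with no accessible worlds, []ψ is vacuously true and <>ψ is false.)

Recall that <>ψ holds at a world iff ψ holds at some accessible world.
Let φ = <>(<>s -> p). Evaluate φ at each world:
  u (successors ∅): φ is false.
  v (successors {w}): φ is true.
  w (successors {x}): φ is true.
  x (successors {x}): φ is true.
  y (successors ∅): φ is false.
  z (successors {u, v, w, y}): φ is true.
  t (successors {y}): φ is true.
For instance, at z:
  At z: <>(<>s -> p) requires <>s -> p at some successor in {u, v, w, y}.
    <>s -> p holds at u, so <>(<>s -> p) is true at z.
      At u: <>s is false, p is true, so <>s -> p is true.
Satisfying worlds: {v, w, x, z, t}

v, w, x, z, t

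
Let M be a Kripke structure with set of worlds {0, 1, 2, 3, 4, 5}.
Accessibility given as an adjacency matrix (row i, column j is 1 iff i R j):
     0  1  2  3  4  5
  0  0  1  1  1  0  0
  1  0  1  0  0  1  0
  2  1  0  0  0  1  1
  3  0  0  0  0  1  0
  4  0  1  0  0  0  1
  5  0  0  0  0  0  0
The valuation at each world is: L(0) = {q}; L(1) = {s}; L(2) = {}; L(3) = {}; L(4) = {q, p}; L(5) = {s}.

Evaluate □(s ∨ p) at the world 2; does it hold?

No

At 2: □(s ∨ p) requires s ∨ p at every successor {0, 4, 5}.
  s ∨ p fails at 0, so □(s ∨ p) is false at 2.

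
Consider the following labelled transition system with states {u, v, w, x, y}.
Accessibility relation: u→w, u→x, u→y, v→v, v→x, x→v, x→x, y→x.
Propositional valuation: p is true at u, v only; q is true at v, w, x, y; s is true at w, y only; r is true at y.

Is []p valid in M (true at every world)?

Let φ = []p. Evaluate φ at each world:
  u (successors {w, x, y}): φ is false.
  v (successors {v, x}): φ is false.
  w (successors ∅): φ is true.
  x (successors {v, x}): φ is false.
  y (successors {x}): φ is false.
Detail at u (counterexample):
  At u: []p requires p at every successor {w, x, y}.
    p fails at w, so []p is false at u.

No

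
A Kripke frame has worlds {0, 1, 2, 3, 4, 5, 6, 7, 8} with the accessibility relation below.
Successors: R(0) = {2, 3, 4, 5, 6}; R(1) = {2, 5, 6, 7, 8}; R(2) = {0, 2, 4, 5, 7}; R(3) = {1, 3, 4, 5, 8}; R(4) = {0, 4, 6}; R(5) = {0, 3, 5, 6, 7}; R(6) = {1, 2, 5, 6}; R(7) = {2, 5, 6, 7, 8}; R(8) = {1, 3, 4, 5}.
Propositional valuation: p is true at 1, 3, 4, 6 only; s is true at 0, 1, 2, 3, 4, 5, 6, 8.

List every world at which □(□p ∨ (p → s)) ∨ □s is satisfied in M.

0, 1, 2, 3, 4, 5, 6, 7, 8

Let φ = □(□p ∨ (p → s)) ∨ □s. Evaluate φ at each world:
  0 (successors {2, 3, 4, 5, 6}): φ is true.
  1 (successors {2, 5, 6, 7, 8}): φ is true.
  2 (successors {0, 2, 4, 5, 7}): φ is true.
  3 (successors {1, 3, 4, 5, 8}): φ is true.
  4 (successors {0, 4, 6}): φ is true.
  5 (successors {0, 3, 5, 6, 7}): φ is true.
  6 (successors {1, 2, 5, 6}): φ is true.
  7 (successors {2, 5, 6, 7, 8}): φ is true.
  8 (successors {1, 3, 4, 5}): φ is true.
For instance, at 1:
  At 1: □(□p ∨ (p → s)) is true, □s is false, so □(□p ∨ (p → s)) ∨ □s is true.
    At 1: □(□p ∨ (p → s)) requires □p ∨ (p → s) at every successor {2, 5, 6, 7, 8}.
      At 2: □p ∨ (p → s) is true.
      At 5: □p ∨ (p → s) is true.
      At 6: □p ∨ (p → s) is true.
      At 7: □p ∨ (p → s) is true.
      At 8: □p ∨ (p → s) is true.
    So □(□p ∨ (p → s)) is true at 1.
    At 1: □s requires s at every successor {2, 5, 6, 7, 8}.
      s fails at 7, so □s is false at 1.
Satisfying worlds: {0, 1, 2, 3, 4, 5, 6, 7, 8}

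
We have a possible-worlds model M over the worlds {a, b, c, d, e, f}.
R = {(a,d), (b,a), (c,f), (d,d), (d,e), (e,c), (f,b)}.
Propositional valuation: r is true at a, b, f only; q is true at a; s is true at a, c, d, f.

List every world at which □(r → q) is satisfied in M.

a, b, d, e

Let φ = □(r → q). Evaluate φ at each world:
  a (successors {d}): φ is true.
  b (successors {a}): φ is true.
  c (successors {f}): φ is false.
  d (successors {d, e}): φ is true.
  e (successors {c}): φ is true.
  f (successors {b}): φ is false.
For instance, at c:
  At c: □(r → q) requires r → q at every successor {f}.
    r → q fails at f, so □(r → q) is false at c.
Satisfying worlds: {a, b, d, e}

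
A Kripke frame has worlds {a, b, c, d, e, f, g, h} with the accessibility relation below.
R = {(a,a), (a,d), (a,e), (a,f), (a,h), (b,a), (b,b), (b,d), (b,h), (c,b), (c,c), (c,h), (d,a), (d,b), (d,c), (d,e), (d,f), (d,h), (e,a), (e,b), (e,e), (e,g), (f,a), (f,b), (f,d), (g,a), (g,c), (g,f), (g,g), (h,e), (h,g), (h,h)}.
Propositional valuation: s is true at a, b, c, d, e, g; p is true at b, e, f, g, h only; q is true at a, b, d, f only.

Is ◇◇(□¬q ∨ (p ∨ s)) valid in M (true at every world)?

Let φ = ◇◇(□¬q ∨ (p ∨ s)). Evaluate φ at each world:
  a (successors {a, d, e, f, h}): φ is true.
  b (successors {a, b, d, h}): φ is true.
  c (successors {b, c, h}): φ is true.
  d (successors {a, b, c, e, f, h}): φ is true.
  e (successors {a, b, e, g}): φ is true.
  f (successors {a, b, d}): φ is true.
  g (successors {a, c, f, g}): φ is true.
  h (successors {e, g, h}): φ is true.
For instance, at g:
  At g: ◇◇(□¬q ∨ (p ∨ s)) requires ◇(□¬q ∨ (p ∨ s)) at some successor in {a, c, f, g}.
    ◇(□¬q ∨ (p ∨ s)) holds at a, so ◇◇(□¬q ∨ (p ∨ s)) is true at g.
      At a: ◇(□¬q ∨ (p ∨ s)) requires □¬q ∨ (p ∨ s) at some successor in {a, d, e, f, h}.
        □¬q ∨ (p ∨ s) holds at a, so ◇(□¬q ∨ (p ∨ s)) is true at a.

Yes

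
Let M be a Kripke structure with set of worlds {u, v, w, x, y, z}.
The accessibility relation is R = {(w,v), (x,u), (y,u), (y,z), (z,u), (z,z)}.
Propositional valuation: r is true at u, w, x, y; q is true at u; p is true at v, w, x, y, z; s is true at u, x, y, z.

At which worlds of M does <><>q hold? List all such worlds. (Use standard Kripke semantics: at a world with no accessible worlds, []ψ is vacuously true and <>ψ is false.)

y, z

Let φ = <><>q. Evaluate φ at each world:
  u (successors ∅): φ is false.
  v (successors ∅): φ is false.
  w (successors {v}): φ is false.
  x (successors {u}): φ is false.
  y (successors {u, z}): φ is true.
  z (successors {u, z}): φ is true.
For instance, at w:
  At w: <><>q requires <>q at some successor in {v}.
    At v: <>q is false.
  So <><>q is false at w.
Satisfying worlds: {y, z}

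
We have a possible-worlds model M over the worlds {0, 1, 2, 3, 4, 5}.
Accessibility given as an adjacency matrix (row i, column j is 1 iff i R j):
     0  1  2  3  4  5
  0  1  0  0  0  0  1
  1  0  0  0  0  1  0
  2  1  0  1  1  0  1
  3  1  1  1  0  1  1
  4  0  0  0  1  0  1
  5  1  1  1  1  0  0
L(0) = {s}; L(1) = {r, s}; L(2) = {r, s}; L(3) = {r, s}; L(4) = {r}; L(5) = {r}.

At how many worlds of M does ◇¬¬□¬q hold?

6

Recall that □ψ holds at a world iff ψ holds at every accessible world, and ◇ψ holds iff ψ holds at some accessible world.
Let φ = ◇¬¬□¬q. Evaluate φ at each world:
  0 (successors {0, 5}): φ is true.
  1 (successors {4}): φ is true.
  2 (successors {0, 2, 3, 5}): φ is true.
  3 (successors {0, 1, 2, 4, 5}): φ is true.
  4 (successors {3, 5}): φ is true.
  5 (successors {0, 1, 2, 3}): φ is true.
For instance, at 5:
  At 5: ◇¬¬□¬q requires ¬¬□¬q at some successor in {0, 1, 2, 3}.
    ¬¬□¬q holds at 0, so ◇¬¬□¬q is true at 5.
      At 0: ¬□¬q is false, so ¬¬□¬q is true.
Satisfying worlds: {0, 1, 2, 3, 4, 5}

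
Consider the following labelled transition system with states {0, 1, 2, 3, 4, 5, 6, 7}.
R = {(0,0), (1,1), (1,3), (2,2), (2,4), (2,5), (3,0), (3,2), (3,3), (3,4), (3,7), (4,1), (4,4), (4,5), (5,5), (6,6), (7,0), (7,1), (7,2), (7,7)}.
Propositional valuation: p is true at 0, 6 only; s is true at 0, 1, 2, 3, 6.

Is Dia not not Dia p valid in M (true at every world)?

Let φ = Dia not not Dia p. Evaluate φ at each world:
  0 (successors {0}): φ is true.
  1 (successors {1, 3}): φ is true.
  2 (successors {2, 4, 5}): φ is false.
  3 (successors {0, 2, 3, 4, 7}): φ is true.
  4 (successors {1, 4, 5}): φ is false.
  5 (successors {5}): φ is false.
  6 (successors {6}): φ is true.
  7 (successors {0, 1, 2, 7}): φ is true.
Detail at 2 (counterexample):
  At 2: Dia not not Dia p requires not not Dia p at some successor in {2, 4, 5}.
    At 2: not not Dia p is false.
    At 4: not not Dia p is false.
    At 5: not not Dia p is false.
  So Dia not not Dia p is false at 2.

No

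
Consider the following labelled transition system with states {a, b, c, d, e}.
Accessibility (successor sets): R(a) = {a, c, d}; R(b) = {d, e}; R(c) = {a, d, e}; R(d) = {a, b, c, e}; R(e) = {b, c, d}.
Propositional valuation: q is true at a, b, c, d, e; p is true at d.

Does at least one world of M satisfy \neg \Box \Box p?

Let φ = \neg \Box \Box p. Evaluate φ at each world:
  a (successors {a, c, d}): φ is true.
  b (successors {d, e}): φ is true.
  c (successors {a, d, e}): φ is true.
  d (successors {a, b, c, e}): φ is true.
  e (successors {b, c, d}): φ is true.
Detail at a (witness):
  At a: \Box \Box p is false, so \neg \Box \Box p is true.
    At a: \Box \Box p requires \Box p at every successor {a, c, d}.
      \Box p fails at a, so \Box \Box p is false at a.

Yes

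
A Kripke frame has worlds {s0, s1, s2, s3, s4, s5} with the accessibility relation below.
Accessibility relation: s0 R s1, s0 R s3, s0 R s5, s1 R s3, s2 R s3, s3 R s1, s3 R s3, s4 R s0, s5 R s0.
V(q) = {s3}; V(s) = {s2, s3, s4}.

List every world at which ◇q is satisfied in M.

s0, s1, s2, s3

Recall that ◇ψ holds at a world iff ψ holds at some accessible world.
Let φ = ◇q. Evaluate φ at each world:
  s0 (successors {s1, s3, s5}): φ is true.
  s1 (successors {s3}): φ is true.
  s2 (successors {s3}): φ is true.
  s3 (successors {s1, s3}): φ is true.
  s4 (successors {s0}): φ is false.
  s5 (successors {s0}): φ is false.
For instance, at s2:
  At s2: ◇q requires q at some successor in {s3}.
    q holds at s3, so ◇q is true at s2.
Satisfying worlds: {s0, s1, s2, s3}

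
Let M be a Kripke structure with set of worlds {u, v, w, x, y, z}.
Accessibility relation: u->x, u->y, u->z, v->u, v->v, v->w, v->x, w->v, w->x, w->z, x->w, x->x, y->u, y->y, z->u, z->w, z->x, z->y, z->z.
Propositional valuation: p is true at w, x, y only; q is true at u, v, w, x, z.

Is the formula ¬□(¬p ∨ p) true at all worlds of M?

No

Recall that □ψ holds at a world iff ψ holds at every accessible world, and ◇ψ holds iff ψ holds at some accessible world.
Let φ = ¬□(¬p ∨ p). Evaluate φ at each world:
  u (successors {x, y, z}): φ is false.
  v (successors {u, v, w, x}): φ is false.
  w (successors {v, x, z}): φ is false.
  x (successors {w, x}): φ is false.
  y (successors {u, y}): φ is false.
  z (successors {u, w, x, y, z}): φ is false.
Detail at u (counterexample):
  At u: □(¬p ∨ p) is true, so ¬□(¬p ∨ p) is false.
    At u: □(¬p ∨ p) requires ¬p ∨ p at every successor {x, y, z}.
      At x: ¬p ∨ p is true.
      At y: ¬p ∨ p is true.
      At z: ¬p ∨ p is true.
    So □(¬p ∨ p) is true at u.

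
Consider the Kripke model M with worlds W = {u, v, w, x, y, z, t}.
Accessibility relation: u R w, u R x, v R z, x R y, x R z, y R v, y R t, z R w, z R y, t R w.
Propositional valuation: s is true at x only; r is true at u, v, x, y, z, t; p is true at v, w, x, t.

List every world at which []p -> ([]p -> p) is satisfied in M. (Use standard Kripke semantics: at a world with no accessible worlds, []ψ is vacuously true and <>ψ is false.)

Let φ = []p -> ([]p -> p). Evaluate φ at each world:
  u (successors {w, x}): φ is false.
  v (successors {z}): φ is true.
  w (successors ∅): φ is true.
  x (successors {y, z}): φ is true.
  y (successors {v, t}): φ is false.
  z (successors {w, y}): φ is true.
  t (successors {w}): φ is true.
For instance, at z:
  At z: []p is false, []p -> p is true, so []p -> ([]p -> p) is true.
    At z: []p requires p at every successor {w, y}.
      p fails at y, so []p is false at z.
    At z: []p is false, p is false, so []p -> p is true.
      At z: []p requires p at every successor {w, y}.
        p fails at y, so []p is false at z.
Satisfying worlds: {v, w, x, z, t}

v, w, x, z, t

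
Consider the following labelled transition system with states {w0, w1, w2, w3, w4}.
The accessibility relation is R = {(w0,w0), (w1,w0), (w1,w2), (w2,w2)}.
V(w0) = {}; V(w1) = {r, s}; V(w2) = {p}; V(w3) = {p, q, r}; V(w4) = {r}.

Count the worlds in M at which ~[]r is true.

3

Let φ = ~[]r. Evaluate φ at each world:
  w0 (successors {w0}): φ is true.
  w1 (successors {w0, w2}): φ is true.
  w2 (successors {w2}): φ is true.
  w3 (successors ∅): φ is false.
  w4 (successors ∅): φ is false.
For instance, at w1:
  At w1: []r is false, so ~[]r is true.
    At w1: []r requires r at every successor {w0, w2}.
      r fails at w0, so []r is false at w1.
Satisfying worlds: {w0, w1, w2}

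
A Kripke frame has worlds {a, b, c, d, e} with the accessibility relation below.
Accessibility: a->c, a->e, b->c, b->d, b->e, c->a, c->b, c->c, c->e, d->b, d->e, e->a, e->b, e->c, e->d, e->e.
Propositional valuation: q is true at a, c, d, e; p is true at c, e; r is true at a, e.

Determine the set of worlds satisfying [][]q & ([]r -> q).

none

Let φ = [][]q & ([]r -> q). Evaluate φ at each world:
  a (successors {c, e}): φ is false.
  b (successors {c, d, e}): φ is false.
  c (successors {a, b, c, e}): φ is false.
  d (successors {b, e}): φ is false.
  e (successors {a, b, c, d, e}): φ is false.
For instance, at c:
  At c: [][]q is false, []r -> q is true, so [][]q & ([]r -> q) is false.
    At c: [][]q requires []q at every successor {a, b, c, e}.
      []q fails at c, so [][]q is false at c.
    At c: []r is false, q is true, so []r -> q is true.
      At c: []r requires r at every successor {a, b, c, e}.
        r fails at b, so []r is false at c.
Satisfying worlds: none.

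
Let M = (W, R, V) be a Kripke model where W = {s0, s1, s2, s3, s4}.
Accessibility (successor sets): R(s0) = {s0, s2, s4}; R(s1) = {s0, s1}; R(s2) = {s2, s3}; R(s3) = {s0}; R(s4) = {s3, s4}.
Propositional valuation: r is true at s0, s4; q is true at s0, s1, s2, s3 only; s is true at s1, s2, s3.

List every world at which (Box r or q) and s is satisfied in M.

s1, s2, s3

Let φ = (Box r or q) and s. Evaluate φ at each world:
  s0 (successors {s0, s2, s4}): φ is false.
  s1 (successors {s0, s1}): φ is true.
  s2 (successors {s2, s3}): φ is true.
  s3 (successors {s0}): φ is true.
  s4 (successors {s3, s4}): φ is false.
For instance, at s2:
  At s2: Box r or q is true, s is true, so (Box r or q) and s is true.
    At s2: Box r is false, q is true, so Box r or q is true.
      At s2: Box r requires r at every successor {s2, s3}.
        r fails at s2, so Box r is false at s2.
Satisfying worlds: {s1, s2, s3}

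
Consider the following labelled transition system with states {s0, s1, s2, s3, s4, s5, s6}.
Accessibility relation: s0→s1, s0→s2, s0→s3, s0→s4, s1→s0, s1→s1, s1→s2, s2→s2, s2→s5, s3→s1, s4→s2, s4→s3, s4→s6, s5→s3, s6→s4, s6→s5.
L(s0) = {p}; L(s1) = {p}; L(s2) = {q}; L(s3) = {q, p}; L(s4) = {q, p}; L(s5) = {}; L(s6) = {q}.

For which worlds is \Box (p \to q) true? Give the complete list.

Let φ = \Box (p \to q). Evaluate φ at each world:
  s0 (successors {s1, s2, s3, s4}): φ is false.
  s1 (successors {s0, s1, s2}): φ is false.
  s2 (successors {s2, s5}): φ is true.
  s3 (successors {s1}): φ is false.
  s4 (successors {s2, s3, s6}): φ is true.
  s5 (successors {s3}): φ is true.
  s6 (successors {s4, s5}): φ is true.
For instance, at s0:
  At s0: \Box (p \to q) requires p \to q at every successor {s1, s2, s3, s4}.
    p \to q fails at s1, so \Box (p \to q) is false at s0.
Satisfying worlds: {s2, s4, s5, s6}

s2, s4, s5, s6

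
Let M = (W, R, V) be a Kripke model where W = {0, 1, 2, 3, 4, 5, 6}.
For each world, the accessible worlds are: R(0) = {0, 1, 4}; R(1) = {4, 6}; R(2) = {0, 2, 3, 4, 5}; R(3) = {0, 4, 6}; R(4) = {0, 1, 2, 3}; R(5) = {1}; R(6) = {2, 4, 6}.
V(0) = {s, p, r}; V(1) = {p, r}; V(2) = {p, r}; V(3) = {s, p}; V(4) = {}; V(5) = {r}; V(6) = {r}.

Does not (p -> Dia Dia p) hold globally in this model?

Let φ = not (p -> Dia Dia p). Evaluate φ at each world:
  0 (successors {0, 1, 4}): φ is false.
  1 (successors {4, 6}): φ is false.
  2 (successors {0, 2, 3, 4, 5}): φ is false.
  3 (successors {0, 4, 6}): φ is false.
  4 (successors {0, 1, 2, 3}): φ is false.
  5 (successors {1}): φ is false.
  6 (successors {2, 4, 6}): φ is false.
Detail at 0 (counterexample):
  At 0: p -> Dia Dia p is true, so not (p -> Dia Dia p) is false.
    At 0: p is true, Dia Dia p is true, so p -> Dia Dia p is true.
      At 0: Dia Dia p requires Dia p at some successor in {0, 1, 4}.
        Dia p holds at 0, so Dia Dia p is true at 0.

No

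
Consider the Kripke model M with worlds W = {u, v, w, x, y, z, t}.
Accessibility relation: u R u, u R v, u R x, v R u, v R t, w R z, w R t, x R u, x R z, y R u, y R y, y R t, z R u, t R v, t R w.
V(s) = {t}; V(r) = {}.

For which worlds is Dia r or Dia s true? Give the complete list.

Let φ = Dia r or Dia s. Evaluate φ at each world:
  u (successors {u, v, x}): φ is false.
  v (successors {u, t}): φ is true.
  w (successors {z, t}): φ is true.
  x (successors {u, z}): φ is false.
  y (successors {u, y, t}): φ is true.
  z (successors {u}): φ is false.
  t (successors {v, w}): φ is false.
For instance, at u:
  At u: Dia r is false, Dia s is false, so Dia r or Dia s is false.
    At u: Dia r requires r at some successor in {u, v, x}.
      At u: r is false.
      At v: r is false.
      At x: r is false.
    So Dia r is false at u.
    At u: Dia s requires s at some successor in {u, v, x}.
      At u: s is false.
      At v: s is false.
      At x: s is false.
    So Dia s is false at u.
Satisfying worlds: {v, w, y}

v, w, y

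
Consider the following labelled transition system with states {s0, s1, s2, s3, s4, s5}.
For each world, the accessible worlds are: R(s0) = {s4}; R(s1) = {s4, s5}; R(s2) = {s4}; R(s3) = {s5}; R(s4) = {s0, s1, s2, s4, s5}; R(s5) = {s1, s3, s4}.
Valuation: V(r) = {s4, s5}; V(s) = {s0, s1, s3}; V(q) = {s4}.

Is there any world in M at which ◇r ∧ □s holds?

Let φ = ◇r ∧ □s. Evaluate φ at each world:
  s0 (successors {s4}): φ is false.
  s1 (successors {s4, s5}): φ is false.
  s2 (successors {s4}): φ is false.
  s3 (successors {s5}): φ is false.
  s4 (successors {s0, s1, s2, s4, s5}): φ is false.
  s5 (successors {s1, s3, s4}): φ is false.
For instance, at s1:
  At s1: ◇r is true, □s is false, so ◇r ∧ □s is false.
    At s1: ◇r requires r at some successor in {s4, s5}.
      r holds at s4, so ◇r is true at s1.
    At s1: □s requires s at every successor {s4, s5}.
      s fails at s4, so □s is false at s1.

No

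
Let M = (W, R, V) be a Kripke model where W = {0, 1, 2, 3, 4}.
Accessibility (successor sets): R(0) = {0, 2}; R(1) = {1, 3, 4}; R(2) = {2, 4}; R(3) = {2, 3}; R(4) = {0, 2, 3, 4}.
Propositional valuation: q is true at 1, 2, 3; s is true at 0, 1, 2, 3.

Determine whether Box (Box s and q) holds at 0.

At 0: Box (Box s and q) requires Box s and q at every successor {0, 2}.
  Box s and q fails at 0, so Box (Box s and q) is false at 0.
    At 0: Box s is true, q is false, so Box s and q is false.
      At 0: Box s requires s at every successor {0, 2}.
        At 0: s is true.
        At 2: s is true.
      So Box s is true at 0.

No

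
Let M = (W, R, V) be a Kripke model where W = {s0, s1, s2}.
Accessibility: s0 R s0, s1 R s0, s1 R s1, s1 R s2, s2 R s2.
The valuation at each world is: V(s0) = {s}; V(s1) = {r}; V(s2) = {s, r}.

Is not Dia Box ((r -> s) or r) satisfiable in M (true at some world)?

No

Let φ = not Dia Box ((r -> s) or r). Evaluate φ at each world:
  s0 (successors {s0}): φ is false.
  s1 (successors {s0, s1, s2}): φ is false.
  s2 (successors {s2}): φ is false.
For instance, at s2:
  At s2: Dia Box ((r -> s) or r) is true, so not Dia Box ((r -> s) or r) is false.
    At s2: Dia Box ((r -> s) or r) requires Box ((r -> s) or r) at some successor in {s2}.
      Box ((r -> s) or r) holds at s2, so Dia Box ((r -> s) or r) is true at s2.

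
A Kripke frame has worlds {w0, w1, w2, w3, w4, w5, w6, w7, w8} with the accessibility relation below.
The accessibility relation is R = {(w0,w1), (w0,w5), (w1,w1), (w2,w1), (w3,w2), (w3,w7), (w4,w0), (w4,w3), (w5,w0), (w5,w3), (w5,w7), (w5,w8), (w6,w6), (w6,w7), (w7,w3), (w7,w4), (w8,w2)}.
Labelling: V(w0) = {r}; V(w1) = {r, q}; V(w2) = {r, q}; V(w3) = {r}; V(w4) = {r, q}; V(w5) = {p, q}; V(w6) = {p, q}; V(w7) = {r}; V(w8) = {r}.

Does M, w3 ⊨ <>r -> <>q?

Yes

At w3: <>r is true, <>q is true, so <>r -> <>q is true.
  At w3: <>r requires r at some successor in {w2, w7}.
    r holds at w2, so <>r is true at w3.
  At w3: <>q requires q at some successor in {w2, w7}.
    q holds at w2, so <>q is true at w3.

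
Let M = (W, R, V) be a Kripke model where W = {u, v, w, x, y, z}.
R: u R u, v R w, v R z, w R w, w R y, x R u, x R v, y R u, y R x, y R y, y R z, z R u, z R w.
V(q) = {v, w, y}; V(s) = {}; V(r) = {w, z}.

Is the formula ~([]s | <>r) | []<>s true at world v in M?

Recall that []ψ holds at a world iff ψ holds at every accessible world, and <>ψ holds iff ψ holds at some accessible world.
At v: ~([]s | <>r) is false, []<>s is false, so ~([]s | <>r) | []<>s is false.
  At v: []s | <>r is true, so ~([]s | <>r) is false.
    At v: []s is false, <>r is true, so []s | <>r is true.
      At v: []s requires s at every successor {w, z}.
        s fails at w, so []s is false at v.
      At v: <>r requires r at some successor in {w, z}.
        r holds at w, so <>r is true at v.
  At v: []<>s requires <>s at every successor {w, z}.
    <>s fails at w, so []<>s is false at v.
      At w: <>s requires s at some successor in {w, y}.
        At w: s is false.
        At y: s is false.
      So <>s is false at w.

No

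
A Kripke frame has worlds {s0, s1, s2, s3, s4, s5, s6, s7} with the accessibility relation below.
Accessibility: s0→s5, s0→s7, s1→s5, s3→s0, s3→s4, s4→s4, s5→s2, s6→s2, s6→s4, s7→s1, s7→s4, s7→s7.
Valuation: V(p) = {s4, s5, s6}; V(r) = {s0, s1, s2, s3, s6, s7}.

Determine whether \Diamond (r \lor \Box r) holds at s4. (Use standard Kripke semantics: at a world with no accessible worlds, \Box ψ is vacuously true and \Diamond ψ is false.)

No

Recall that \Box ψ holds at a world iff ψ holds at every accessible world, and \Diamond ψ holds iff ψ holds at some accessible world.
At s4: \Diamond (r \lor \Box r) requires r \lor \Box r at some successor in {s4}.
  At s4: r \lor \Box r is false.
So \Diamond (r \lor \Box r) is false at s4.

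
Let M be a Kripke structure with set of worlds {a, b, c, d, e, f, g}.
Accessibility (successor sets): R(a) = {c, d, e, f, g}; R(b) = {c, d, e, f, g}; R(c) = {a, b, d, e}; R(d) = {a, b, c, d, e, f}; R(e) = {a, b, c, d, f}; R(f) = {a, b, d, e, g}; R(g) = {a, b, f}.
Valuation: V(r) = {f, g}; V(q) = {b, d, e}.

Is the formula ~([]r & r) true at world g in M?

Yes

Recall that []ψ holds at a world iff ψ holds at every accessible world, and <>ψ holds iff ψ holds at some accessible world.
At g: []r & r is false, so ~([]r & r) is true.
  At g: []r is false, r is true, so []r & r is false.
    At g: []r requires r at every successor {a, b, f}.
      r fails at a, so []r is false at g.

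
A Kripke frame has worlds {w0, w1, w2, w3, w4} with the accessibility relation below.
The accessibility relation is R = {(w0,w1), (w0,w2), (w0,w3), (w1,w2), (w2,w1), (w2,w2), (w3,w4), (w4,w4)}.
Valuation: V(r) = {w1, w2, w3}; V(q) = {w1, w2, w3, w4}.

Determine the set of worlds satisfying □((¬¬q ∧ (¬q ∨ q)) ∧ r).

Let φ = □((¬¬q ∧ (¬q ∨ q)) ∧ r). Evaluate φ at each world:
  w0 (successors {w1, w2, w3}): φ is true.
  w1 (successors {w2}): φ is true.
  w2 (successors {w1, w2}): φ is true.
  w3 (successors {w4}): φ is false.
  w4 (successors {w4}): φ is false.
For instance, at w2:
  At w2: □((¬¬q ∧ (¬q ∨ q)) ∧ r) requires (¬¬q ∧ (¬q ∨ q)) ∧ r at every successor {w1, w2}.
    At w1: (¬¬q ∧ (¬q ∨ q)) ∧ r is true.
    At w2: (¬¬q ∧ (¬q ∨ q)) ∧ r is true.
  So □((¬¬q ∧ (¬q ∨ q)) ∧ r) is true at w2.
Satisfying worlds: {w0, w1, w2}

w0, w1, w2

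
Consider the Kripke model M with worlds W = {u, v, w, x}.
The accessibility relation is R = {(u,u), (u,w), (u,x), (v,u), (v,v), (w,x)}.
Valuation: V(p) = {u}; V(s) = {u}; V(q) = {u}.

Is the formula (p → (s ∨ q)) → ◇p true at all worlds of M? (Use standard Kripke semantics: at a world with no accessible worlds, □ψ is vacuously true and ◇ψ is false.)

Let φ = (p → (s ∨ q)) → ◇p. Evaluate φ at each world:
  u (successors {u, w, x}): φ is true.
  v (successors {u, v}): φ is true.
  w (successors {x}): φ is false.
  x (successors ∅): φ is false.
Detail at w (counterexample):
  At w: p → (s ∨ q) is true, ◇p is false, so (p → (s ∨ q)) → ◇p is false.
    At w: ◇p requires p at some successor in {x}.
      At x: p is false.
    So ◇p is false at w.

No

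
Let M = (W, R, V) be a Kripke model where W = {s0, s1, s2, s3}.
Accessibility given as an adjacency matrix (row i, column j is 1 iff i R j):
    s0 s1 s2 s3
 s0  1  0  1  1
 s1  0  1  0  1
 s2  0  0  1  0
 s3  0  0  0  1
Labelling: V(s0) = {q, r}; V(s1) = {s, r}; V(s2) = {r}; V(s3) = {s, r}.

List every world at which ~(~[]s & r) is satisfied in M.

s1, s3

Let φ = ~(~[]s & r). Evaluate φ at each world:
  s0 (successors {s0, s2, s3}): φ is false.
  s1 (successors {s1, s3}): φ is true.
  s2 (successors {s2}): φ is false.
  s3 (successors {s3}): φ is true.
For instance, at s2:
  At s2: ~[]s & r is true, so ~(~[]s & r) is false.
    At s2: ~[]s is true, r is true, so ~[]s & r is true.
      At s2: []s is false, so ~[]s is true.
Satisfying worlds: {s1, s3}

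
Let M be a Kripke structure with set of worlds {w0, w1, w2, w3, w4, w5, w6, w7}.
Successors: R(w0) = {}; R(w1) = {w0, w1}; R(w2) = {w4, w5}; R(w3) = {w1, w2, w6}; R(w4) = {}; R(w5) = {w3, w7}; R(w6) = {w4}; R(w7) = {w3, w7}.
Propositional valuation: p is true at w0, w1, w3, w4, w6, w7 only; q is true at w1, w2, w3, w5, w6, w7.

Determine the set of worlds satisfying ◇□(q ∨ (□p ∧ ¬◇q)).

w1, w2, w3, w5, w6, w7

Let φ = ◇□(q ∨ (□p ∧ ¬◇q)). Evaluate φ at each world:
  w0 (successors ∅): φ is false.
  w1 (successors {w0, w1}): φ is true.
  w2 (successors {w4, w5}): φ is true.
  w3 (successors {w1, w2, w6}): φ is true.
  w4 (successors ∅): φ is false.
  w5 (successors {w3, w7}): φ is true.
  w6 (successors {w4}): φ is true.
  w7 (successors {w3, w7}): φ is true.
For instance, at w3:
  At w3: ◇□(q ∨ (□p ∧ ¬◇q)) requires □(q ∨ (□p ∧ ¬◇q)) at some successor in {w1, w2, w6}.
    □(q ∨ (□p ∧ ¬◇q)) holds at w1, so ◇□(q ∨ (□p ∧ ¬◇q)) is true at w3.
      At w1: □(q ∨ (□p ∧ ¬◇q)) requires q ∨ (□p ∧ ¬◇q) at every successor {w0, w1}.
        At w0: q ∨ (□p ∧ ¬◇q) is true.
        At w1: q ∨ (□p ∧ ¬◇q) is true.
      So □(q ∨ (□p ∧ ¬◇q)) is true at w1.
Satisfying worlds: {w1, w2, w3, w5, w6, w7}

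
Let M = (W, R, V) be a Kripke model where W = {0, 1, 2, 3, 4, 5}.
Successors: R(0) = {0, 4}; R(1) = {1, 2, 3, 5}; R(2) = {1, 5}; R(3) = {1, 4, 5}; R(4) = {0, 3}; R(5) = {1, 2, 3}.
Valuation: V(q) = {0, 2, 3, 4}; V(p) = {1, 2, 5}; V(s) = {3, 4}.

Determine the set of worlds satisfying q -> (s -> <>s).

Recall that <>ψ holds at a world iff ψ holds at some accessible world.
Let φ = q -> (s -> <>s). Evaluate φ at each world:
  0 (successors {0, 4}): φ is true.
  1 (successors {1, 2, 3, 5}): φ is true.
  2 (successors {1, 5}): φ is true.
  3 (successors {1, 4, 5}): φ is true.
  4 (successors {0, 3}): φ is true.
  5 (successors {1, 2, 3}): φ is true.
For instance, at 5:
  At 5: q is false, s -> <>s is true, so q -> (s -> <>s) is true.
    At 5: s is false, <>s is true, so s -> <>s is true.
      At 5: <>s requires s at some successor in {1, 2, 3}.
        s holds at 3, so <>s is true at 5.
Satisfying worlds: {0, 1, 2, 3, 4, 5}

0, 1, 2, 3, 4, 5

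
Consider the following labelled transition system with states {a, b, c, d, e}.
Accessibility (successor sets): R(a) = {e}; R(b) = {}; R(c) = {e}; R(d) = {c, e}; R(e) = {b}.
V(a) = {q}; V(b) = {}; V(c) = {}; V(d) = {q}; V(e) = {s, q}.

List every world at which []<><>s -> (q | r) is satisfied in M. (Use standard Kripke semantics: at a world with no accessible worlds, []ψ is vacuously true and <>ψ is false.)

Let φ = []<><>s -> (q | r). Evaluate φ at each world:
  a (successors {e}): φ is true.
  b (successors ∅): φ is false.
  c (successors {e}): φ is true.
  d (successors {c, e}): φ is true.
  e (successors {b}): φ is true.
For instance, at e:
  At e: []<><>s is false, q | r is true, so []<><>s -> (q | r) is true.
    At e: []<><>s requires <><>s at every successor {b}.
      <><>s fails at b, so []<><>s is false at e.
Satisfying worlds: {a, c, d, e}

a, c, d, e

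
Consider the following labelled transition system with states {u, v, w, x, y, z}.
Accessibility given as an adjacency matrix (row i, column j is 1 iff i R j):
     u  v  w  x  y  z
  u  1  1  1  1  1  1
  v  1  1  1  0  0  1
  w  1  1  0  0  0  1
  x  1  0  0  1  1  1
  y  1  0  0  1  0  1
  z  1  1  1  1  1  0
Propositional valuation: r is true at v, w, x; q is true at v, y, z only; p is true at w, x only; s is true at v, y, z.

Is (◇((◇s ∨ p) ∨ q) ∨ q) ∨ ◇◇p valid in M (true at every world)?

Let φ = (◇((◇s ∨ p) ∨ q) ∨ q) ∨ ◇◇p. Evaluate φ at each world:
  u (successors {u, v, w, x, y, z}): φ is true.
  v (successors {u, v, w, z}): φ is true.
  w (successors {u, v, z}): φ is true.
  x (successors {u, x, y, z}): φ is true.
  y (successors {u, x, z}): φ is true.
  z (successors {u, v, w, x, y}): φ is true.
For instance, at z:
  At z: ◇((◇s ∨ p) ∨ q) ∨ q is true, ◇◇p is true, so (◇((◇s ∨ p) ∨ q) ∨ q) ∨ ◇◇p is true.
    At z: ◇((◇s ∨ p) ∨ q) is true, q is true, so ◇((◇s ∨ p) ∨ q) ∨ q is true.
      At z: ◇((◇s ∨ p) ∨ q) requires (◇s ∨ p) ∨ q at some successor in {u, v, w, x, y}.
        (◇s ∨ p) ∨ q holds at u, so ◇((◇s ∨ p) ∨ q) is true at z.
    At z: ◇◇p requires ◇p at some successor in {u, v, w, x, y}.
      ◇p holds at u, so ◇◇p is true at z.

Yes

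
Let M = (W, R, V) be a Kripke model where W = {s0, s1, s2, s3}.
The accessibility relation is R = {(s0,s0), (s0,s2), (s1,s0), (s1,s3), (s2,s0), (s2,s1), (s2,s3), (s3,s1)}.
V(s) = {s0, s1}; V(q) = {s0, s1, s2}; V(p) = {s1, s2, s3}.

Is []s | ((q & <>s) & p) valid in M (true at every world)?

No

Let φ = []s | ((q & <>s) & p). Evaluate φ at each world:
  s0 (successors {s0, s2}): φ is false.
  s1 (successors {s0, s3}): φ is true.
  s2 (successors {s0, s1, s3}): φ is true.
  s3 (successors {s1}): φ is true.
Detail at s0 (counterexample):
  At s0: []s is false, (q & <>s) & p is false, so []s | ((q & <>s) & p) is false.
    At s0: []s requires s at every successor {s0, s2}.
      s fails at s2, so []s is false at s0.
    At s0: q & <>s is true, p is false, so (q & <>s) & p is false.
      At s0: q is true, <>s is true, so q & <>s is true.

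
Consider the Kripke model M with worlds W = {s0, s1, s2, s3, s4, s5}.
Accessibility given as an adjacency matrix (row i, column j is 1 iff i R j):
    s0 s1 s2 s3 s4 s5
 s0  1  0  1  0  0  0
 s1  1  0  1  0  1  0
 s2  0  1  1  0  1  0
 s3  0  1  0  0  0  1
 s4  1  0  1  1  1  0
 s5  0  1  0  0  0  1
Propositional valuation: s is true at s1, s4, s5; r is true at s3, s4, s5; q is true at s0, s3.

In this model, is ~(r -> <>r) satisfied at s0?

No

At s0: r -> <>r is true, so ~(r -> <>r) is false.
  At s0: r is false, <>r is false, so r -> <>r is true.
    At s0: <>r requires r at some successor in {s0, s2}.
      At s0: r is false.
      At s2: r is false.
    So <>r is false at s0.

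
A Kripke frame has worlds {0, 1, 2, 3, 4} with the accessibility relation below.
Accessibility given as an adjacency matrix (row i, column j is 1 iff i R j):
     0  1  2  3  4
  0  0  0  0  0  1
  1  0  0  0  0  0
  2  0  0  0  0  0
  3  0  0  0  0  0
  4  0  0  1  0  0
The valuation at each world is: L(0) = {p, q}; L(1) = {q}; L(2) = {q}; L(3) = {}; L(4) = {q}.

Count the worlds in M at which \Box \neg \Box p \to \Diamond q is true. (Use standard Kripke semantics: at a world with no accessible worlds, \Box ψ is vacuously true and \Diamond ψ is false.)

Let φ = \Box \neg \Box p \to \Diamond q. Evaluate φ at each world:
  0 (successors {4}): φ is true.
  1 (successors ∅): φ is false.
  2 (successors ∅): φ is false.
  3 (successors ∅): φ is false.
  4 (successors {2}): φ is true.
For instance, at 0:
  At 0: \Box \neg \Box p is true, \Diamond q is true, so \Box \neg \Box p \to \Diamond q is true.
    At 0: \Box \neg \Box p requires \neg \Box p at every successor {4}.
      At 4: \neg \Box p is true.
    So \Box \neg \Box p is true at 0.
    At 0: \Diamond q requires q at some successor in {4}.
      q holds at 4, so \Diamond q is true at 0.
Satisfying worlds: {0, 4}

2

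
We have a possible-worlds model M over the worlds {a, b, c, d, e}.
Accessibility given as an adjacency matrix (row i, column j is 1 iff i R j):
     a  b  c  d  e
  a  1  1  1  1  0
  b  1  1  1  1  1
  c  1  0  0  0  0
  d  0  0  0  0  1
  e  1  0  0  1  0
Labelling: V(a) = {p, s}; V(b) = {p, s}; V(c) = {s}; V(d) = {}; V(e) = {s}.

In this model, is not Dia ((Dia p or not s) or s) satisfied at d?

At d: Dia ((Dia p or not s) or s) is true, so not Dia ((Dia p or not s) or s) is false.
  At d: Dia ((Dia p or not s) or s) requires (Dia p or not s) or s at some successor in {e}.
    (Dia p or not s) or s holds at e, so Dia ((Dia p or not s) or s) is true at d.
      At e: Dia p or not s is true, s is true, so (Dia p or not s) or s is true.

No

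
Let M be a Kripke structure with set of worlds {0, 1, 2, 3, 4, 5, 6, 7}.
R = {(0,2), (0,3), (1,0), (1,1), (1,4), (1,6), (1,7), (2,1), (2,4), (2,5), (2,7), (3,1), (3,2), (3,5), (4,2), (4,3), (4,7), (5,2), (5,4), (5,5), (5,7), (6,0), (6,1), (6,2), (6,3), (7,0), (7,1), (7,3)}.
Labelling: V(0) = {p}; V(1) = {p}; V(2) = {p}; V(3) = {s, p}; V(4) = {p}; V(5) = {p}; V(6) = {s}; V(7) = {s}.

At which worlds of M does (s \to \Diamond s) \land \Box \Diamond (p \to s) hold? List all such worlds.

Let φ = (s \to \Diamond s) \land \Box \Diamond (p \to s). Evaluate φ at each world:
  0 (successors {2, 3}): φ is false.
  1 (successors {0, 1, 4, 6, 7}): φ is true.
  2 (successors {1, 4, 5, 7}): φ is true.
  3 (successors {1, 2, 5}): φ is false.
  4 (successors {2, 3, 7}): φ is false.
  5 (successors {2, 4, 5, 7}): φ is true.
  6 (successors {0, 1, 2, 3}): φ is false.
  7 (successors {0, 1, 3}): φ is false.
For instance, at 2:
  At 2: s \to \Diamond s is true, \Box \Diamond (p \to s) is true, so (s \to \Diamond s) \land \Box \Diamond (p \to s) is true.
    At 2: s is false, \Diamond s is true, so s \to \Diamond s is true.
      At 2: \Diamond s requires s at some successor in {1, 4, 5, 7}.
        s holds at 7, so \Diamond s is true at 2.
    At 2: \Box \Diamond (p \to s) requires \Diamond (p \to s) at every successor {1, 4, 5, 7}.
      At 1: \Diamond (p \to s) is true.
      At 4: \Diamond (p \to s) is true.
      At 5: \Diamond (p \to s) is true.
      At 7: \Diamond (p \to s) is true.
    So \Box \Diamond (p \to s) is true at 2.
Satisfying worlds: {1, 2, 5}

1, 2, 5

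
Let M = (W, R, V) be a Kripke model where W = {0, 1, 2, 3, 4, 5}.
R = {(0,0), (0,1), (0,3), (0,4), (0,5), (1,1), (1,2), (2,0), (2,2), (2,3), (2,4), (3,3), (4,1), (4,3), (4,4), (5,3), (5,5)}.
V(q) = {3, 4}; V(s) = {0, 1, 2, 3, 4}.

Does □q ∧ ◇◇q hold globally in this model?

Let φ = □q ∧ ◇◇q. Evaluate φ at each world:
  0 (successors {0, 1, 3, 4, 5}): φ is false.
  1 (successors {1, 2}): φ is false.
  2 (successors {0, 2, 3, 4}): φ is false.
  3 (successors {3}): φ is true.
  4 (successors {1, 3, 4}): φ is false.
  5 (successors {3, 5}): φ is false.
Detail at 0 (counterexample):
  At 0: □q is false, ◇◇q is true, so □q ∧ ◇◇q is false.
    At 0: □q requires q at every successor {0, 1, 3, 4, 5}.
      q fails at 0, so □q is false at 0.
    At 0: ◇◇q requires ◇q at some successor in {0, 1, 3, 4, 5}.
      ◇q holds at 0, so ◇◇q is true at 0.

No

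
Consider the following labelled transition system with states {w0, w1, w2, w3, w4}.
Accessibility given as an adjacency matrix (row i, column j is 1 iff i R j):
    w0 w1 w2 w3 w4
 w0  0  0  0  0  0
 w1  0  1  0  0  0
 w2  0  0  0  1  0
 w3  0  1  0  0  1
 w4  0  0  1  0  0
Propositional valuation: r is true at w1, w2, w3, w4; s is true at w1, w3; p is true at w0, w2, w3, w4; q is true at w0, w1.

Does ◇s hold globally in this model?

Let φ = ◇s. Evaluate φ at each world:
  w0 (successors ∅): φ is false.
  w1 (successors {w1}): φ is true.
  w2 (successors {w3}): φ is true.
  w3 (successors {w1, w4}): φ is true.
  w4 (successors {w2}): φ is false.
Detail at w0 (counterexample):
  At w0: no accessible worlds, so ◇s is false.

No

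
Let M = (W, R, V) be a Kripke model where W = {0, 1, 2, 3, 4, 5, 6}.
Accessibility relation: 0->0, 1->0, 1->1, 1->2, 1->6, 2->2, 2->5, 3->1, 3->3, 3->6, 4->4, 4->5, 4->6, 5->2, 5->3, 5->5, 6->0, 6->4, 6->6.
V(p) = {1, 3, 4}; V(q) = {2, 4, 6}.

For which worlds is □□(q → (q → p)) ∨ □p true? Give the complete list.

Let φ = □□(q → (q → p)) ∨ □p. Evaluate φ at each world:
  0 (successors {0}): φ is true.
  1 (successors {0, 1, 2, 6}): φ is false.
  2 (successors {2, 5}): φ is false.
  3 (successors {1, 3, 6}): φ is false.
  4 (successors {4, 5, 6}): φ is false.
  5 (successors {2, 3, 5}): φ is false.
  6 (successors {0, 4, 6}): φ is false.
For instance, at 1:
  At 1: □□(q → (q → p)) is false, □p is false, so □□(q → (q → p)) ∨ □p is false.
    At 1: □□(q → (q → p)) requires □(q → (q → p)) at every successor {0, 1, 2, 6}.
      □(q → (q → p)) fails at 1, so □□(q → (q → p)) is false at 1.
    At 1: □p requires p at every successor {0, 1, 2, 6}.
      p fails at 0, so □p is false at 1.
Satisfying worlds: {0}

0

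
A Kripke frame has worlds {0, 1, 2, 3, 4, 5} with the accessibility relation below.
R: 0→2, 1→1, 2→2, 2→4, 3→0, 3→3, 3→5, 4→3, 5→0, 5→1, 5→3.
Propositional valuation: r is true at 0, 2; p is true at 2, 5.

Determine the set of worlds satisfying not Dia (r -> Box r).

Let φ = not Dia (r -> Box r). Evaluate φ at each world:
  0 (successors {2}): φ is true.
  1 (successors {1}): φ is false.
  2 (successors {2, 4}): φ is false.
  3 (successors {0, 3, 5}): φ is false.
  4 (successors {3}): φ is false.
  5 (successors {0, 1, 3}): φ is false.
For instance, at 3:
  At 3: Dia (r -> Box r) is true, so not Dia (r -> Box r) is false.
    At 3: Dia (r -> Box r) requires r -> Box r at some successor in {0, 3, 5}.
      r -> Box r holds at 0, so Dia (r -> Box r) is true at 3.
Satisfying worlds: {0}

0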